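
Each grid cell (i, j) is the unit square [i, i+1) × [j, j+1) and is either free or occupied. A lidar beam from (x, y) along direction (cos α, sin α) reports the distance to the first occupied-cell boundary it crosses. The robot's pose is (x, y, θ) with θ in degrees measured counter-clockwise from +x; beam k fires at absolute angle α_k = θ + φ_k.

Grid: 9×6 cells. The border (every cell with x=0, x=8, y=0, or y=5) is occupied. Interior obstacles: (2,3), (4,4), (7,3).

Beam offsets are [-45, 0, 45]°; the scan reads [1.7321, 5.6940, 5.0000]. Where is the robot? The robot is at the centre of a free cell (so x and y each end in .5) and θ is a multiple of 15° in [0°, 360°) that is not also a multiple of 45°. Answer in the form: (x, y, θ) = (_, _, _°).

Candidates: 25 free-cell centres × 16 headings = 400 poses. Raycast each; keep the one whose scan matches to 4 dp.
  (5.5, 2.5, 150°): beam 1 = 1.9319 ≠ 1.7321 ✗
  (5.5, 1.5, 330°): beam 1 = 0.5176 ≠ 1.7321 ✗
  (4.5, 3.5, 165°): beam 1 = 0.5774 ≠ 1.7321 ✗
  …
  (2.5, 2.5, 345°): r_1=1.7321, r_2=5.6940, r_3=5.0000 — all match ✓
Unique over the lattice → pose = (2.5, 2.5, 345°).

(x, y, θ) = (2.5, 2.5, 345°)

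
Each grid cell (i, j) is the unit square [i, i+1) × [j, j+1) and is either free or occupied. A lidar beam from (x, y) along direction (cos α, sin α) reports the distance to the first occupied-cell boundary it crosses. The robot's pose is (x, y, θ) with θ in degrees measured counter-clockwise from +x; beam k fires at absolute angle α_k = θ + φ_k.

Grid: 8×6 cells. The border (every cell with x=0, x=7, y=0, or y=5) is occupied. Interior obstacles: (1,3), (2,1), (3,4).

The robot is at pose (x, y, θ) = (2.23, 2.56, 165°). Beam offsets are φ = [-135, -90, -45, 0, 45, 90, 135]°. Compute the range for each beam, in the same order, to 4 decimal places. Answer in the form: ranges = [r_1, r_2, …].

ranges = [4.8800, 2.5261, 0.5081, 1.2734, 1.4203, 0.5798, 0.6466]

beam 1: φ=-135°, α=30°
  direction (0.8660, 0.5000); cell (2,2); t to first gridline: x 0.8891, y 0.8800 (then +1.1547 / +2.0000)
    (2,3) via y @ 0.8800
    (3,3) via x @ 0.8891
    (4,3) via x @ 2.0438
    (4,4) via y @ 2.8800
    (5,4) via x @ 3.1985
    (6,4) via x @ 4.3532
    (6,5) via y @ 4.8800  # hit
  → r_1 = 4.8800
beam 2: φ=-90°, α=75°
  direction (0.2588, 0.9659); cell (2,2); t to first gridline: x 2.9751, y 0.4555 (then +3.8637 / +1.0353)
    (2,3) via y @ 0.4555
    (2,4) via y @ 1.4908
    (2,5) via y @ 2.5261  # hit
  → r_2 = 2.5261
beam 3: φ=-45°, α=120°
  direction (-0.5000, 0.8660); cell (2,2); t to first gridline: x 0.4600, y 0.5081 (then +2.0000 / +1.1547)
    (1,2) via x @ 0.4600
    (1,3) via y @ 0.5081  # hit
  → r_3 = 0.5081
beam 4: φ=0°, α=165°
  direction (-0.9659, 0.2588); cell (2,2); t to first gridline: x 0.2381, y 1.7000 (then +1.0353 / +3.8637)
    (1,2) via x @ 0.2381
    (0,2) via x @ 1.2734  # hit
  → r_4 = 1.2734
beam 5: φ=45°, α=210°
  direction (-0.8660, -0.5000); cell (2,2); t to first gridline: x 0.2656, y 1.1200 (then +1.1547 / +2.0000)
    (1,2) via x @ 0.2656
    (1,1) via y @ 1.1200
    (0,1) via x @ 1.4203  # hit
  → r_5 = 1.4203
beam 6: φ=90°, α=255°
  direction (-0.2588, -0.9659); cell (2,2); t to first gridline: x 0.8887, y 0.5798 (then +3.8637 / +1.0353)
    (2,1) via y @ 0.5798  # hit
  → r_6 = 0.5798
beam 7: φ=135°, α=300°
  direction (0.5000, -0.8660); cell (2,2); t to first gridline: x 1.5400, y 0.6466 (then +2.0000 / +1.1547)
    (2,1) via y @ 0.6466  # hit
  → r_7 = 0.6466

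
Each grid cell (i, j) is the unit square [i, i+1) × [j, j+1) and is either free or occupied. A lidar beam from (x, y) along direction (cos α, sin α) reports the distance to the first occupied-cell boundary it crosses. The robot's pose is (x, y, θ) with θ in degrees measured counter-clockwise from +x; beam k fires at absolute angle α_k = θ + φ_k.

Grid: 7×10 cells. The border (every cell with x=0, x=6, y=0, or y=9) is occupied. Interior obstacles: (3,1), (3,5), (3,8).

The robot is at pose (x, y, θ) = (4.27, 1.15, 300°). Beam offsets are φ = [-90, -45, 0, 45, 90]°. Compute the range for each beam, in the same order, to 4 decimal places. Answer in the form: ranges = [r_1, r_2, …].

ranges = [0.3000, 0.1553, 0.1732, 0.5796, 1.9976]

beam 1: φ=-90°, α=210°
  cosα=-0.8660 sinα=-0.5000 | (4,1) | tMaxX 0.3118 tMaxY 0.3000 | tΔX 1.1547 tΔY 2.0000
    t=0.3000 [y] (4,0) — stop
  → r_1 = 0.3000
beam 2: φ=-45°, α=255°
  cosα=-0.2588 sinα=-0.9659 | (4,1) | tMaxX 1.0432 tMaxY 0.1553 | tΔX 3.8637 tΔY 1.0353
    t=0.1553 [y] (4,0) — stop
  → r_2 = 0.1553
beam 3: φ=0°, α=300°
  cosα=0.5000 sinα=-0.8660 | (4,1) | tMaxX 1.4600 tMaxY 0.1732 | tΔX 2.0000 tΔY 1.1547
    t=0.1732 [y] (4,0) — stop
  → r_3 = 0.1732
beam 4: φ=45°, α=345°
  cosα=0.9659 sinα=-0.2588 | (4,1) | tMaxX 0.7558 tMaxY 0.5796 | tΔX 1.0353 tΔY 3.8637
    t=0.5796 [y] (4,0) — stop
  → r_4 = 0.5796
beam 5: φ=90°, α=30°
  cosα=0.8660 sinα=0.5000 | (4,1) | tMaxX 0.8429 tMaxY 1.7000 | tΔX 1.1547 tΔY 2.0000
    t=0.8429 [x] (5,1)
    t=1.7000 [y] (5,2)
    t=1.9976 [x] (6,2) — stop
  → r_5 = 1.9976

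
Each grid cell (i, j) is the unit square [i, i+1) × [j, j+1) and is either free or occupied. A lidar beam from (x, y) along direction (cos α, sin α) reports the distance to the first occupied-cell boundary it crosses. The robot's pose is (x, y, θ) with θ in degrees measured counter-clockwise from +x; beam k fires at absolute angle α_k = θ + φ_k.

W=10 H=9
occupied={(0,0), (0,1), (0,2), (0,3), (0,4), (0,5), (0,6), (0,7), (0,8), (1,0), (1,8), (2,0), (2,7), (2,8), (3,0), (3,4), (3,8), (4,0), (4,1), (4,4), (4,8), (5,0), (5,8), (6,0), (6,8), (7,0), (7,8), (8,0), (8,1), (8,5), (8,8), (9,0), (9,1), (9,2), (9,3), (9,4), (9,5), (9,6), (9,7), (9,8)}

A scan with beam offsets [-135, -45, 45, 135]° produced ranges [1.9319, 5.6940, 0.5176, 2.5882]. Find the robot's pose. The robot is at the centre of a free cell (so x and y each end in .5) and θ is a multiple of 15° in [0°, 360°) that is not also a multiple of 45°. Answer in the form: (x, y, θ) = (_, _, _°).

(x, y, θ) = (3.5, 3.5, 60°)

Enumerate (i+0.5, j+0.5, θ) over the 50 free cells and 16 admissible headings. For each, cast all 4 beams and compare to the given ranges.
  (6.5, 4.5, 300°): beam 1 = 1.5529 ≠ 1.9319 ✗
  (4.5, 2.5, 300°): beam 1 = 3.6235 ≠ 1.9319 ✗
  (3.5, 2.5, 105°): beam 1 = 1.0000 ≠ 1.9319 ✗
  (6.5, 5.5, 255°): beam 1 = 2.8868 ≠ 1.9319 ✗
  (7.5, 5.5, 300°): beam 1 = 6.7293 ≠ 1.9319 ✗
  …
  (3.5, 3.5, 60°): r_1=1.9319, r_2=5.6940, r_3=0.5176, r_4=2.5882 — all match ✓
Only this pose fits every beam.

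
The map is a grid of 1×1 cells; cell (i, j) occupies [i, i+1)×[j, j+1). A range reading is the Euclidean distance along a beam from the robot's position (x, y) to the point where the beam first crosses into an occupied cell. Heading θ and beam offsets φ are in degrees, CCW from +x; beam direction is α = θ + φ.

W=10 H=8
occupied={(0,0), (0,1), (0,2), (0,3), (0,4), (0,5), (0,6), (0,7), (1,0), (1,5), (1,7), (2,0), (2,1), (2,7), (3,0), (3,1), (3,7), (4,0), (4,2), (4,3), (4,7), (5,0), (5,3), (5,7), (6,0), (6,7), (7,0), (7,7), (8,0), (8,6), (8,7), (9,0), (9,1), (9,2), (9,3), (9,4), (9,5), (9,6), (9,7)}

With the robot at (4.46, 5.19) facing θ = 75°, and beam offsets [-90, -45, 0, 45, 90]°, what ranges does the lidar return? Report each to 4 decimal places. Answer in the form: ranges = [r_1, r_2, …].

ranges = [4.7002, 3.6200, 1.8738, 2.0900, 2.5468]

beam 1: φ=-90°, α=345°
  direction (0.9659, -0.2588); cell (4,5); t to first gridline: x 0.5590, y 0.7341 (then +1.0353 / +3.8637)
    (5,5) via x @ 0.5590
    (5,4) via y @ 0.7341
    (6,4) via x @ 1.5943
    (7,4) via x @ 2.6296
    (8,4) via x @ 3.6649
    (8,3) via y @ 4.5978
    (9,3) via x @ 4.7002  # hit
  → r_1 = 4.7002
beam 2: φ=-45°, α=30°
  direction (0.8660, 0.5000); cell (4,5); t to first gridline: x 0.6235, y 1.6200 (then +1.1547 / +2.0000)
    (5,5) via x @ 0.6235
    (5,6) via y @ 1.6200
    (6,6) via x @ 1.7782
    (7,6) via x @ 2.9329
    (7,7) via y @ 3.6200  # hit
  → r_2 = 3.6200
beam 3: φ=0°, α=75°
  direction (0.2588, 0.9659); cell (4,5); t to first gridline: x 2.0864, y 0.8386 (then +3.8637 / +1.0353)
    (4,6) via y @ 0.8386
    (4,7) via y @ 1.8738  # hit
  → r_3 = 1.8738
beam 4: φ=45°, α=120°
  direction (-0.5000, 0.8660); cell (4,5); t to first gridline: x 0.9200, y 0.9353 (then +2.0000 / +1.1547)
    (3,5) via x @ 0.9200
    (3,6) via y @ 0.9353
    (3,7) via y @ 2.0900  # hit
  → r_4 = 2.0900
beam 5: φ=90°, α=165°
  direction (-0.9659, 0.2588); cell (4,5); t to first gridline: x 0.4762, y 3.1296 (then +1.0353 / +3.8637)
    (3,5) via x @ 0.4762
    (2,5) via x @ 1.5115
    (1,5) via x @ 2.5468  # hit
  → r_5 = 2.5468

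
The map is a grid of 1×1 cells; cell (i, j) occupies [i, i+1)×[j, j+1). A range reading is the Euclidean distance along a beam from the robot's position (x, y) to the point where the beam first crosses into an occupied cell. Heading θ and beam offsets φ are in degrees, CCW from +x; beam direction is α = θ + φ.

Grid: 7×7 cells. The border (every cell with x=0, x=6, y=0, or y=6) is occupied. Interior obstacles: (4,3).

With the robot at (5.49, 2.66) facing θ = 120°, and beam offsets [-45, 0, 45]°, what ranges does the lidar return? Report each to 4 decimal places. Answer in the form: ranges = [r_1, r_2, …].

ranges = [1.9705, 0.9800, 1.3137]

beam 1: φ=-45°, α=75°
  direction (0.2588, 0.9659); cell (5,2); t to first gridline: x 1.9705, y 0.3520 (then +3.8637 / +1.0353)
    (5,3) via y @ 0.3520
    (5,4) via y @ 1.3873
    (6,4) via x @ 1.9705  # hit
  → r_1 = 1.9705
beam 2: φ=0°, α=120°
  direction (-0.5000, 0.8660); cell (5,2); t to first gridline: x 0.9800, y 0.3926 (then +2.0000 / +1.1547)
    (5,3) via y @ 0.3926
    (4,3) via x @ 0.9800  # hit
  → r_2 = 0.9800
beam 3: φ=45°, α=165°
  direction (-0.9659, 0.2588); cell (5,2); t to first gridline: x 0.5073, y 1.3137 (then +1.0353 / +3.8637)
    (4,2) via x @ 0.5073
    (4,3) via y @ 1.3137  # hit
  → r_3 = 1.3137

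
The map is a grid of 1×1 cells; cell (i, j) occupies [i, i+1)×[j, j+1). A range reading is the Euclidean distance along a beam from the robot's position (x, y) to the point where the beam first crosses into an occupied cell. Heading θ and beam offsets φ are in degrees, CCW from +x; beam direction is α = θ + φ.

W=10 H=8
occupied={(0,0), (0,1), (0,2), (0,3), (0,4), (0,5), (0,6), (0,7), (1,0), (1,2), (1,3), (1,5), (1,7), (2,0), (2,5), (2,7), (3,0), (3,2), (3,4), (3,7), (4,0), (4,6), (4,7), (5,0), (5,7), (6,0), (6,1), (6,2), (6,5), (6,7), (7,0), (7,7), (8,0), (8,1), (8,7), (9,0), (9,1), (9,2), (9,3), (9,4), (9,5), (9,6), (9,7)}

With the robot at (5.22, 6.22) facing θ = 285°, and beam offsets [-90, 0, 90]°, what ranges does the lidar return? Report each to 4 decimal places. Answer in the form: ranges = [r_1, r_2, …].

beam 1: φ=-90°, α=195°
  d=(-0.9659,-0.2588)  start (5,6)  tX=0.2278 tY=0.8500  stride 1/|dx|=1.0353 1/|dy|=3.8637
    cross x-line → (4,6), t=0.2278 (wall)
  → r_1 = 0.2278
beam 2: φ=0°, α=285°
  d=(0.2588,-0.9659)  start (5,6)  tX=3.0137 tY=0.2278  stride 1/|dx|=3.8637 1/|dy|=1.0353
    cross y-line → (5,5), t=0.2278
    cross y-line → (5,4), t=1.2630
    cross y-line → (5,3), t=2.2983
    cross x-line → (6,3), t=3.0137
    cross y-line → (6,2), t=3.3336 (wall)
  → r_2 = 3.3336
beam 3: φ=90°, α=15°
  d=(0.9659,0.2588)  start (5,6)  tX=0.8075 tY=3.0137  stride 1/|dx|=1.0353 1/|dy|=3.8637
    cross x-line → (6,6), t=0.8075
    cross x-line → (7,6), t=1.8428
    cross x-line → (8,6), t=2.8781
    cross y-line → (8,7), t=3.0137 (wall)
  → r_3 = 3.0137

ranges = [0.2278, 3.3336, 3.0137]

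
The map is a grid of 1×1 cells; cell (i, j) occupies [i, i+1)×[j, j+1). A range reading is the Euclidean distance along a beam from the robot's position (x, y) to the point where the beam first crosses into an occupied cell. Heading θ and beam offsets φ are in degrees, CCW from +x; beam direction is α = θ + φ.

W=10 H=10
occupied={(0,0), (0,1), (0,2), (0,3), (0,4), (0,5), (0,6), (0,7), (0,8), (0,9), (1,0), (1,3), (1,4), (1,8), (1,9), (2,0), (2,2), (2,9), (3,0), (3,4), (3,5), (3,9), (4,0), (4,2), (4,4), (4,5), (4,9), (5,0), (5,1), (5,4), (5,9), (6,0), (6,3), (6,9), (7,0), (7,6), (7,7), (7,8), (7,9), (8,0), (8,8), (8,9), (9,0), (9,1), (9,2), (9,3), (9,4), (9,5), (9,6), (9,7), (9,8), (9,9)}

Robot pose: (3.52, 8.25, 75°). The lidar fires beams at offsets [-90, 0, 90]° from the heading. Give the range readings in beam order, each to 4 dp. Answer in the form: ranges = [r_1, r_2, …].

ranges = [3.6028, 0.7765, 1.5736]

beam 1: φ=-90°, α=345°
  cosα=0.9659 sinα=-0.2588 | (3,8) | tMaxX 0.4969 tMaxY 0.9659 | tΔX 1.0353 tΔY 3.8637
    t=0.4969 [x] (4,8)
    t=0.9659 [y] (4,7)
    t=1.5322 [x] (5,7)
    t=2.5675 [x] (6,7)
    t=3.6028 [x] (7,7) — stop
  → r_1 = 3.6028
beam 2: φ=0°, α=75°
  cosα=0.2588 sinα=0.9659 | (3,8) | tMaxX 1.8546 tMaxY 0.7765 | tΔX 3.8637 tΔY 1.0353
    t=0.7765 [y] (3,9) — stop
  → r_2 = 0.7765
beam 3: φ=90°, α=165°
  cosα=-0.9659 sinα=0.2588 | (3,8) | tMaxX 0.5383 tMaxY 2.8978 | tΔX 1.0353 tΔY 3.8637
    t=0.5383 [x] (2,8)
    t=1.5736 [x] (1,8) — stop
  → r_3 = 1.5736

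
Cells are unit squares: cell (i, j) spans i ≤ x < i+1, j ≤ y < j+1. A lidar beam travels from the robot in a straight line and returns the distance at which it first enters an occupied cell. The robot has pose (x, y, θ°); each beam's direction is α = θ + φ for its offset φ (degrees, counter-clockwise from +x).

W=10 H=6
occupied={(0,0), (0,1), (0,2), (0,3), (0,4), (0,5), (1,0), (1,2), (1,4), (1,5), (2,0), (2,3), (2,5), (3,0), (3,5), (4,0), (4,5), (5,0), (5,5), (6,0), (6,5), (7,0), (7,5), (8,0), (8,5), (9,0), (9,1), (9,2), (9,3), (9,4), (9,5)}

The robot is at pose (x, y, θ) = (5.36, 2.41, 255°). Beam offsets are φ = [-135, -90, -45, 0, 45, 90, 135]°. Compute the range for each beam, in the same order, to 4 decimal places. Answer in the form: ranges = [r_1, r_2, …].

beam 1: φ=-135°, α=120°
  d=(-0.5000,0.8660)  start (5,2)  tX=0.7200 tY=0.6813  stride 1/|dx|=2.0000 1/|dy|=1.1547
    cross y-line → (5,3), t=0.6813
    cross x-line → (4,3), t=0.7200
    cross y-line → (4,4), t=1.8360
    cross x-line → (3,4), t=2.7200
    cross y-line → (3,5), t=2.9907 (wall)
  → r_1 = 2.9907
beam 2: φ=-90°, α=165°
  d=(-0.9659,0.2588)  start (5,2)  tX=0.3727 tY=2.2796  stride 1/|dx|=1.0353 1/|dy|=3.8637
    cross x-line → (4,2), t=0.3727
    cross x-line → (3,2), t=1.4080
    cross y-line → (3,3), t=2.2796
    cross x-line → (2,3), t=2.4433 (wall)
  → r_2 = 2.4433
beam 3: φ=-45°, α=210°
  d=(-0.8660,-0.5000)  start (5,2)  tX=0.4157 tY=0.8200  stride 1/|dx|=1.1547 1/|dy|=2.0000
    cross x-line → (4,2), t=0.4157
    cross y-line → (4,1), t=0.8200
    cross x-line → (3,1), t=1.5704
    cross x-line → (2,1), t=2.7251
    cross y-line → (2,0), t=2.8200 (wall)
  → r_3 = 2.8200
beam 4: φ=0°, α=255°
  d=(-0.2588,-0.9659)  start (5,2)  tX=1.3909 tY=0.4245  stride 1/|dx|=3.8637 1/|dy|=1.0353
    cross y-line → (5,1), t=0.4245
    cross x-line → (4,1), t=1.3909
    cross y-line → (4,0), t=1.4597 (wall)
  → r_4 = 1.4597
beam 5: φ=45°, α=300°
  d=(0.5000,-0.8660)  start (5,2)  tX=1.2800 tY=0.4734  stride 1/|dx|=2.0000 1/|dy|=1.1547
    cross y-line → (5,1), t=0.4734
    cross x-line → (6,1), t=1.2800
    cross y-line → (6,0), t=1.6281 (wall)
  → r_5 = 1.6281
beam 6: φ=90°, α=345°
  d=(0.9659,-0.2588)  start (5,2)  tX=0.6626 tY=1.5841  stride 1/|dx|=1.0353 1/|dy|=3.8637
    cross x-line → (6,2), t=0.6626
    cross y-line → (6,1), t=1.5841
    cross x-line → (7,1), t=1.6979
    cross x-line → (8,1), t=2.7331
    cross x-line → (9,1), t=3.7684 (wall)
  → r_6 = 3.7684
beam 7: φ=135°, α=30°
  d=(0.8660,0.5000)  start (5,2)  tX=0.7390 tY=1.1800  stride 1/|dx|=1.1547 1/|dy|=2.0000
    cross x-line → (6,2), t=0.7390
    cross y-line → (6,3), t=1.1800
    cross x-line → (7,3), t=1.8937
    cross x-line → (8,3), t=3.0484
    cross y-line → (8,4), t=3.1800
    cross x-line → (9,4), t=4.2031 (wall)
  → r_7 = 4.2031

ranges = [2.9907, 2.4433, 2.8200, 1.4597, 1.6281, 3.7684, 4.2031]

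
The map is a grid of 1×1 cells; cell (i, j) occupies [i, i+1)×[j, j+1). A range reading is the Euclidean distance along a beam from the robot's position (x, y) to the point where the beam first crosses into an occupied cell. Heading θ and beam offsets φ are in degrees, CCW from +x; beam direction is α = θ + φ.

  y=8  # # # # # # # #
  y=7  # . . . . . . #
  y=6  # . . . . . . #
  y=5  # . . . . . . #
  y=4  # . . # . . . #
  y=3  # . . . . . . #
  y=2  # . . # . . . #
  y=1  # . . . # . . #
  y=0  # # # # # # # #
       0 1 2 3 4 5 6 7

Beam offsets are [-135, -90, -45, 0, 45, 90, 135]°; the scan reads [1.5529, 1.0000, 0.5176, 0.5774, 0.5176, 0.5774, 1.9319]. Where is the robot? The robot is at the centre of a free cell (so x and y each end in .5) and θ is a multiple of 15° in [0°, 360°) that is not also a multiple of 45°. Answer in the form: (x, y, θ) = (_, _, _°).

(x, y, θ) = (6.5, 1.5, 300°)

Candidates: 39 free-cell centres × 16 headings = 624 poses. Raycast each; keep the one whose scan matches to 4 dp.
  (2.5, 3.5, 60°): beam 1 = 2.5882 ≠ 1.5529 ✗
  (1.5, 2.5, 165°): beam 1 = 6.3509 ≠ 1.5529 ✗
  (5.5, 4.5, 15°): beam 1 = 2.8868 ≠ 1.5529 ✗
  (5.5, 5.5, 120°): beam 2 = 1.7321 ≠ 1.0000 ✗
  …
  (6.5, 1.5, 300°): r_1=1.5529, r_2=1.0000, r_3=0.5176, r_4=0.5774, r_5=0.5176, r_6=0.5774, r_7=1.9319 — all match ✓
No second candidate reproduces the full scan.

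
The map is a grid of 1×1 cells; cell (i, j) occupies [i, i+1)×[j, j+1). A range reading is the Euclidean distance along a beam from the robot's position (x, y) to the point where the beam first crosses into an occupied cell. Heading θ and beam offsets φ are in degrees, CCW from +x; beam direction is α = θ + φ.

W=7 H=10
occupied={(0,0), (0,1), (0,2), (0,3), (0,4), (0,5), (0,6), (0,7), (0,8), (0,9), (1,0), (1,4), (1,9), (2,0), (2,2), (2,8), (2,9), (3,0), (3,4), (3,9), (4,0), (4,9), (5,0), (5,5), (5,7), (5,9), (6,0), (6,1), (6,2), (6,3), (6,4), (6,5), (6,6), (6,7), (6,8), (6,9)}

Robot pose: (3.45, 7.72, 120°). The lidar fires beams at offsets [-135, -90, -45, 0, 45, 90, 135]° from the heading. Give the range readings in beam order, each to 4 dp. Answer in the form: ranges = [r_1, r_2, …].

beam 1: φ=-135°, α=345°
  direction (0.9659, -0.2588); cell (3,7); t to first gridline: x 0.5694, y 2.7819 (then +1.0353 / +3.8637)
    (4,7) via x @ 0.5694
    (5,7) via x @ 1.6047  # hit
  → r_1 = 1.6047
beam 2: φ=-90°, α=30°
  direction (0.8660, 0.5000); cell (3,7); t to first gridline: x 0.6351, y 0.5600 (then +1.1547 / +2.0000)
    (3,8) via y @ 0.5600
    (4,8) via x @ 0.6351
    (5,8) via x @ 1.7898
    (5,9) via y @ 2.5600  # hit
  → r_2 = 2.5600
beam 3: φ=-45°, α=75°
  direction (0.2588, 0.9659); cell (3,7); t to first gridline: x 2.1250, y 0.2899 (then +3.8637 / +1.0353)
    (3,8) via y @ 0.2899
    (3,9) via y @ 1.3252  # hit
  → r_3 = 1.3252
beam 4: φ=0°, α=120°
  direction (-0.5000, 0.8660); cell (3,7); t to first gridline: x 0.9000, y 0.3233 (then +2.0000 / +1.1547)
    (3,8) via y @ 0.3233
    (2,8) via x @ 0.9000  # hit
  → r_4 = 0.9000
beam 5: φ=45°, α=165°
  direction (-0.9659, 0.2588); cell (3,7); t to first gridline: x 0.4659, y 1.0818 (then +1.0353 / +3.8637)
    (2,7) via x @ 0.4659
    (2,8) via y @ 1.0818  # hit
  → r_5 = 1.0818
beam 6: φ=90°, α=210°
  direction (-0.8660, -0.5000); cell (3,7); t to first gridline: x 0.5196, y 1.4400 (then +1.1547 / +2.0000)
    (2,7) via x @ 0.5196
    (2,6) via y @ 1.4400
    (1,6) via x @ 1.6743
    (0,6) via x @ 2.8290  # hit
  → r_6 = 2.8290
beam 7: φ=135°, α=255°
  direction (-0.2588, -0.9659); cell (3,7); t to first gridline: x 1.7387, y 0.7454 (then +3.8637 / +1.0353)
    (3,6) via y @ 0.7454
    (2,6) via x @ 1.7387
    (2,5) via y @ 1.7807
    (2,4) via y @ 2.8160
    (2,3) via y @ 3.8512
    (2,2) via y @ 4.8865  # hit
  → r_7 = 4.8865

ranges = [1.6047, 2.5600, 1.3252, 0.9000, 1.0818, 2.8290, 4.8865]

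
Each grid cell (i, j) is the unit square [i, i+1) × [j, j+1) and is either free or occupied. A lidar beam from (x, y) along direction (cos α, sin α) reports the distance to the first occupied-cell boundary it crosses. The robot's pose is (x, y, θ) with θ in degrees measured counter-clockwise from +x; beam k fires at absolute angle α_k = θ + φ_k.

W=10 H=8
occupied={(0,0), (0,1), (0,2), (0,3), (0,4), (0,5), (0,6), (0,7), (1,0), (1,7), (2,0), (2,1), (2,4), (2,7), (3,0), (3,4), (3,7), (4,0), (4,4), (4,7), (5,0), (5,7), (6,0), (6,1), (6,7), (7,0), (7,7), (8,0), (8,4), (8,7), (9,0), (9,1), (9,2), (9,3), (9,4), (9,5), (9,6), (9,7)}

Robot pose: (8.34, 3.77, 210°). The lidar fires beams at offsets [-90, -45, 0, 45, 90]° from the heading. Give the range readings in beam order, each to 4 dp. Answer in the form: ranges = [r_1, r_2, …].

ranges = [0.2656, 3.4578, 5.5400, 2.8677, 1.3200]

beam 1: φ=-90°, α=120°
  d=(-0.5000,0.8660)  start (8,3)  tX=0.6800 tY=0.2656  stride 1/|dx|=2.0000 1/|dy|=1.1547
    cross y-line → (8,4), t=0.2656 (wall)
  → r_1 = 0.2656
beam 2: φ=-45°, α=165°
  d=(-0.9659,0.2588)  start (8,3)  tX=0.3520 tY=0.8887  stride 1/|dx|=1.0353 1/|dy|=3.8637
    cross x-line → (7,3), t=0.3520
    cross y-line → (7,4), t=0.8887
    cross x-line → (6,4), t=1.3873
    cross x-line → (5,4), t=2.4225
    cross x-line → (4,4), t=3.4578 (wall)
  → r_2 = 3.4578
beam 3: φ=0°, α=210°
  d=(-0.8660,-0.5000)  start (8,3)  tX=0.3926 tY=1.5400  stride 1/|dx|=1.1547 1/|dy|=2.0000
    cross x-line → (7,3), t=0.3926
    cross y-line → (7,2), t=1.5400
    cross x-line → (6,2), t=1.5473
    cross x-line → (5,2), t=2.7020
    cross y-line → (5,1), t=3.5400
    cross x-line → (4,1), t=3.8567
    cross x-line → (3,1), t=5.0114
    cross y-line → (3,0), t=5.5400 (wall)
  → r_3 = 5.5400
beam 4: φ=45°, α=255°
  d=(-0.2588,-0.9659)  start (8,3)  tX=1.3137 tY=0.7972  stride 1/|dx|=3.8637 1/|dy|=1.0353
    cross y-line → (8,2), t=0.7972
    cross x-line → (7,2), t=1.3137
    cross y-line → (7,1), t=1.8324
    cross y-line → (7,0), t=2.8677 (wall)
  → r_4 = 2.8677
beam 5: φ=90°, α=300°
  d=(0.5000,-0.8660)  start (8,3)  tX=1.3200 tY=0.8891  stride 1/|dx|=2.0000 1/|dy|=1.1547
    cross y-line → (8,2), t=0.8891
    cross x-line → (9,2), t=1.3200 (wall)
  → r_5 = 1.3200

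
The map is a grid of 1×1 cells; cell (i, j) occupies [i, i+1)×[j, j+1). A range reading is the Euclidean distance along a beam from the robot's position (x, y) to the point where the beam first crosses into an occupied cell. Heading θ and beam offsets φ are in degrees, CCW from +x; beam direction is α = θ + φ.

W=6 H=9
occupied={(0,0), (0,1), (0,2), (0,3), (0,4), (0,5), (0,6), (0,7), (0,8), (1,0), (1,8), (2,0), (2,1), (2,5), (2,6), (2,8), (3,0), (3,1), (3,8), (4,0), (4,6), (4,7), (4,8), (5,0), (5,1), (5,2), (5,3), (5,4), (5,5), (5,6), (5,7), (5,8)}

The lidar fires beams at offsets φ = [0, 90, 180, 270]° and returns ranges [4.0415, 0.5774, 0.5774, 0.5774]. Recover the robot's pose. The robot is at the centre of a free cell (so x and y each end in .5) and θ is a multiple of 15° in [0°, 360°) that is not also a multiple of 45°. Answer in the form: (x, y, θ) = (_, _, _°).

(x, y, θ) = (4.5, 1.5, 120°)

Candidates: 22 free-cell centres × 16 headings = 352 poses. Raycast each; keep the one whose scan matches to 4 dp.
  (4.5, 3.5, 300°): beam 1 = 1.0000 ≠ 4.0415 ✗
  (1.5, 3.5, 105°): beam 1 = 1.9319 ≠ 4.0415 ✗
  (1.5, 1.5, 195°): beam 1 = 0.5176 ≠ 4.0415 ✗
  (2.5, 3.5, 240°): beam 1 = 2.8868 ≠ 4.0415 ✗
  …
  (4.5, 1.5, 120°): r_1=4.0415, r_2=0.5774, r_3=0.5774, r_4=0.5774 — all match ✓
No second candidate reproduces the full scan.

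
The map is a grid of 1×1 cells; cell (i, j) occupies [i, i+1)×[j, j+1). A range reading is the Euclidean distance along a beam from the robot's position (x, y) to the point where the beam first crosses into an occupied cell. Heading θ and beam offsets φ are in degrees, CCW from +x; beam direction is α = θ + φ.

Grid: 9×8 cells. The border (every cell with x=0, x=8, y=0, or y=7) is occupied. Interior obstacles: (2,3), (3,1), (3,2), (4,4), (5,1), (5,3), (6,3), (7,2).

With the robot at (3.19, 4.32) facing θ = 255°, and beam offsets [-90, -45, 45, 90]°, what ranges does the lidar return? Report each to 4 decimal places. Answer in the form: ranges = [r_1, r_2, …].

ranges = [2.2673, 0.6400, 1.5242, 0.8386]

beam 1: φ=-90°, α=165°
  dir = (cos 165°, sin 165°) = (-0.9659, 0.2588); from cell (3,4)
  next x-line at t=0.1967, next y-line at t=2.6273; Δt_x=1.0353, Δt_y=3.8637
    x: enter (2,4) at t=0.1967
    x: enter (1,4) at t=1.2320
    x: enter (0,4) at t=2.2673 ← occupied
  → r_1 = 2.2673
beam 2: φ=-45°, α=210°
  dir = (cos 210°, sin 210°) = (-0.8660, -0.5000); from cell (3,4)
  next x-line at t=0.2194, next y-line at t=0.6400; Δt_x=1.1547, Δt_y=2.0000
    x: enter (2,4) at t=0.2194
    y: enter (2,3) at t=0.6400 ← occupied
  → r_2 = 0.6400
beam 3: φ=45°, α=300°
  dir = (cos 300°, sin 300°) = (0.5000, -0.8660); from cell (3,4)
  next x-line at t=1.6200, next y-line at t=0.3695; Δt_x=2.0000, Δt_y=1.1547
    y: enter (3,3) at t=0.3695
    y: enter (3,2) at t=1.5242 ← occupied
  → r_3 = 1.5242
beam 4: φ=90°, α=345°
  dir = (cos 345°, sin 345°) = (0.9659, -0.2588); from cell (3,4)
  next x-line at t=0.8386, next y-line at t=1.2364; Δt_x=1.0353, Δt_y=3.8637
    x: enter (4,4) at t=0.8386 ← occupied
  → r_4 = 0.8386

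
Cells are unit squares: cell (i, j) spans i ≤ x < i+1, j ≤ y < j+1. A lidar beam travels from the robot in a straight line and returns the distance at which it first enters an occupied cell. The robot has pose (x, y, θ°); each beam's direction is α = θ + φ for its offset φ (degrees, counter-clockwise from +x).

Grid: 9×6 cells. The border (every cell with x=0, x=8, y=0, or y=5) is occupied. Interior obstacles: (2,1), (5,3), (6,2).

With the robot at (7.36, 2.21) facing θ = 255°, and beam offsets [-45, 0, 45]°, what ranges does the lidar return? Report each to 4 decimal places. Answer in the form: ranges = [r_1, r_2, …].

ranges = [0.4157, 1.2527, 1.2800]

beam 1: φ=-45°, α=210°
  direction (-0.8660, -0.5000); cell (7,2); t to first gridline: x 0.4157, y 0.4200 (then +1.1547 / +2.0000)
    (6,2) via x @ 0.4157  # hit
  → r_1 = 0.4157
beam 2: φ=0°, α=255°
  direction (-0.2588, -0.9659); cell (7,2); t to first gridline: x 1.3909, y 0.2174 (then +3.8637 / +1.0353)
    (7,1) via y @ 0.2174
    (7,0) via y @ 1.2527  # hit
  → r_2 = 1.2527
beam 3: φ=45°, α=300°
  direction (0.5000, -0.8660); cell (7,2); t to first gridline: x 1.2800, y 0.2425 (then +2.0000 / +1.1547)
    (7,1) via y @ 0.2425
    (8,1) via x @ 1.2800  # hit
  → r_3 = 1.2800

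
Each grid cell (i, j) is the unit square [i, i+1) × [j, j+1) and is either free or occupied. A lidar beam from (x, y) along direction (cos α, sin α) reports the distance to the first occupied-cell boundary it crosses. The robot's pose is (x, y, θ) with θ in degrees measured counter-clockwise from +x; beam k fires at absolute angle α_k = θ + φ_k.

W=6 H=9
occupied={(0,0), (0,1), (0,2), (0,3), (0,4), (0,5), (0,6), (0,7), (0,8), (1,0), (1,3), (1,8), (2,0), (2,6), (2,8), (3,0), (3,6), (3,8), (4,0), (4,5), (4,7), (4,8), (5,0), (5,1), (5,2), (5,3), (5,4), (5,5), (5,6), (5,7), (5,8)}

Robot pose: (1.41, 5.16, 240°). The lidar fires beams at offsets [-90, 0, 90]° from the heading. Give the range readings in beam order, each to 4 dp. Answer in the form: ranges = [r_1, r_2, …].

ranges = [0.4734, 0.8200, 4.1454]

beam 1: φ=-90°, α=150°
  direction (-0.8660, 0.5000); cell (1,5); t to first gridline: x 0.4734, y 1.6800 (then +1.1547 / +2.0000)
    (0,5) via x @ 0.4734  # hit
  → r_1 = 0.4734
beam 2: φ=0°, α=240°
  direction (-0.5000, -0.8660); cell (1,5); t to first gridline: x 0.8200, y 0.1848 (then +2.0000 / +1.1547)
    (1,4) via y @ 0.1848
    (0,4) via x @ 0.8200  # hit
  → r_2 = 0.8200
beam 3: φ=90°, α=330°
  direction (0.8660, -0.5000); cell (1,5); t to first gridline: x 0.6813, y 0.3200 (then +1.1547 / +2.0000)
    (1,4) via y @ 0.3200
    (2,4) via x @ 0.6813
    (3,4) via x @ 1.8360
    (3,3) via y @ 2.3200
    (4,3) via x @ 2.9907
    (5,3) via x @ 4.1454  # hit
  → r_3 = 4.1454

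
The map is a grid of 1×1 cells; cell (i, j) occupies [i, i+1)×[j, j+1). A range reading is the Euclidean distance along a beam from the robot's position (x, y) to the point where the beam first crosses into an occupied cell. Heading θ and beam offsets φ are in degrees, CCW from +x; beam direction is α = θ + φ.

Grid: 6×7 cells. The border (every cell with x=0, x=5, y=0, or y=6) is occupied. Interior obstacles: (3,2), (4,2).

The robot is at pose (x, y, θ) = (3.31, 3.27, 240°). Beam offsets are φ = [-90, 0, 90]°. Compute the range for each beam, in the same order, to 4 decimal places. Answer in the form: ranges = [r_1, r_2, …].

beam 1: φ=-90°, α=150°
  d=(-0.8660,0.5000)  start (3,3)  tX=0.3580 tY=1.4600  stride 1/|dx|=1.1547 1/|dy|=2.0000
    cross x-line → (2,3), t=0.3580
    cross y-line → (2,4), t=1.4600
    cross x-line → (1,4), t=1.5127
    cross x-line → (0,4), t=2.6674 (wall)
  → r_1 = 2.6674
beam 2: φ=0°, α=240°
  d=(-0.5000,-0.8660)  start (3,3)  tX=0.6200 tY=0.3118  stride 1/|dx|=2.0000 1/|dy|=1.1547
    cross y-line → (3,2), t=0.3118 (wall)
  → r_2 = 0.3118
beam 3: φ=90°, α=330°
  d=(0.8660,-0.5000)  start (3,3)  tX=0.7967 tY=0.5400  stride 1/|dx|=1.1547 1/|dy|=2.0000
    cross y-line → (3,2), t=0.5400 (wall)
  → r_3 = 0.5400

ranges = [2.6674, 0.3118, 0.5400]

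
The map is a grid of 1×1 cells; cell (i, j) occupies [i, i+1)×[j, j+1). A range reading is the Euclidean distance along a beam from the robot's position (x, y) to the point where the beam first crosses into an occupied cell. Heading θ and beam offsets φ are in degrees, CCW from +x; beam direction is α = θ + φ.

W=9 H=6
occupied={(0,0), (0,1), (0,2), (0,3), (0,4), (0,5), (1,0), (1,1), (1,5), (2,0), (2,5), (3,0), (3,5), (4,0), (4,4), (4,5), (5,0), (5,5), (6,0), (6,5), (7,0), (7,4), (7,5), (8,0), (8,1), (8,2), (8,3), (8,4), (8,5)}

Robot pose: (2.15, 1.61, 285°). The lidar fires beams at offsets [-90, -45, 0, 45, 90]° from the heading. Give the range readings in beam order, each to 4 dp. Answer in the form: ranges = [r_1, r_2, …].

ranges = [0.1553, 0.3000, 0.6315, 1.2200, 6.0564]

beam 1: φ=-90°, α=195°
  direction (-0.9659, -0.2588); cell (2,1); t to first gridline: x 0.1553, y 2.3569 (then +1.0353 / +3.8637)
    (1,1) via x @ 0.1553  # hit
  → r_1 = 0.1553
beam 2: φ=-45°, α=240°
  direction (-0.5000, -0.8660); cell (2,1); t to first gridline: x 0.3000, y 0.7044 (then +2.0000 / +1.1547)
    (1,1) via x @ 0.3000  # hit
  → r_2 = 0.3000
beam 3: φ=0°, α=285°
  direction (0.2588, -0.9659); cell (2,1); t to first gridline: x 3.2841, y 0.6315 (then +3.8637 / +1.0353)
    (2,0) via y @ 0.6315  # hit
  → r_3 = 0.6315
beam 4: φ=45°, α=330°
  direction (0.8660, -0.5000); cell (2,1); t to first gridline: x 0.9815, y 1.2200 (then +1.1547 / +2.0000)
    (3,1) via x @ 0.9815
    (3,0) via y @ 1.2200  # hit
  → r_4 = 1.2200
beam 5: φ=90°, α=15°
  direction (0.9659, 0.2588); cell (2,1); t to first gridline: x 0.8800, y 1.5068 (then +1.0353 / +3.8637)
    (3,1) via x @ 0.8800
    (3,2) via y @ 1.5068
    (4,2) via x @ 1.9153
    (5,2) via x @ 2.9505
    (6,2) via x @ 3.9858
    (7,2) via x @ 5.0211
    (7,3) via y @ 5.3705
    (8,3) via x @ 6.0564  # hit
  → r_5 = 6.0564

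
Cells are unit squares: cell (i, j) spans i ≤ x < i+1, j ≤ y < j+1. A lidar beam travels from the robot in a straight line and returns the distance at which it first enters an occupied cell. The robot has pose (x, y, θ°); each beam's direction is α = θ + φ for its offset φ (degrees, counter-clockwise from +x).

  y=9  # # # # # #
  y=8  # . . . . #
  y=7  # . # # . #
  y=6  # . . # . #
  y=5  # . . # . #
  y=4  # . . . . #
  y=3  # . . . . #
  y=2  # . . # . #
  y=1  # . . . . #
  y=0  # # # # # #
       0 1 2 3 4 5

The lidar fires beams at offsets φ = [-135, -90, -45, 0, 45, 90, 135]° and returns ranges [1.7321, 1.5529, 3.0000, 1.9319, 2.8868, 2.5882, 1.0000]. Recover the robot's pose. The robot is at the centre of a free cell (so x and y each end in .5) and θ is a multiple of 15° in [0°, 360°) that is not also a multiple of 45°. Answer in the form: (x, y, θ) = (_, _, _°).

Candidates: 27 free-cell centres × 16 headings = 432 poses. Raycast each; keep the one whose scan matches to 4 dp.
  (2.5, 2.5, 150°): beam 1 = 0.5176 ≠ 1.7321 ✗
  (2.5, 5.5, 30°): beam 1 = 4.6587 ≠ 1.7321 ✗
  (4.5, 1.5, 120°): beam 1 = 0.5176 ≠ 1.7321 ✗
  (4.5, 1.5, 30°): beam 1 = 0.5176 ≠ 1.7321 ✗
  (1.5, 4.5, 105°): beam 1 = 4.0415 ≠ 1.7321 ✗
  …
  (2.5, 4.5, 285°): r_1=1.7321, r_2=1.5529, r_3=3.0000, r_4=1.9319, r_5=2.8868, r_6=2.5882, r_7=1.0000 — all match ✓
Only this pose fits every beam.

(x, y, θ) = (2.5, 4.5, 285°)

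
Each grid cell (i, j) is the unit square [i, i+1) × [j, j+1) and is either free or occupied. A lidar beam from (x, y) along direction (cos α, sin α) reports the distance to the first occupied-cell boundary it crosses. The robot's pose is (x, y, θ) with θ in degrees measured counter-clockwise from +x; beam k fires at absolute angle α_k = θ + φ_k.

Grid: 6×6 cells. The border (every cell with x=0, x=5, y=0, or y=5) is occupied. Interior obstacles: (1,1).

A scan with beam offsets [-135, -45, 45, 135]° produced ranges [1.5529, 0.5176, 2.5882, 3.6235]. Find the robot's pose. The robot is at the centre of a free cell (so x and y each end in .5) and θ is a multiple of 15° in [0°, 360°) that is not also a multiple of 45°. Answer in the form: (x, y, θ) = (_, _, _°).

(x, y, θ) = (3.5, 4.5, 150°)

Enumerate (i+0.5, j+0.5, θ) over the 15 free cells and 16 admissible headings. For each, cast all 4 beams and compare to the given ranges.
  (4.5, 3.5, 300°): beam 1 = 3.6235 ≠ 1.5529 ✗
  (4.5, 1.5, 150°): beam 1 = 0.5176 ≠ 1.5529 ✗
  (2.5, 3.5, 330°): beam 2 = 2.5882 ≠ 0.5176 ✗
  (3.5, 4.5, 210°): beam 1 = 0.5176 ≠ 1.5529 ✗
  (4.5, 4.5, 60°): beam 1 = 1.9319 ≠ 1.5529 ✗
  …
  (3.5, 4.5, 150°): r_1=1.5529, r_2=0.5176, r_3=2.5882, r_4=3.6235 — all match ✓
Only this pose fits every beam.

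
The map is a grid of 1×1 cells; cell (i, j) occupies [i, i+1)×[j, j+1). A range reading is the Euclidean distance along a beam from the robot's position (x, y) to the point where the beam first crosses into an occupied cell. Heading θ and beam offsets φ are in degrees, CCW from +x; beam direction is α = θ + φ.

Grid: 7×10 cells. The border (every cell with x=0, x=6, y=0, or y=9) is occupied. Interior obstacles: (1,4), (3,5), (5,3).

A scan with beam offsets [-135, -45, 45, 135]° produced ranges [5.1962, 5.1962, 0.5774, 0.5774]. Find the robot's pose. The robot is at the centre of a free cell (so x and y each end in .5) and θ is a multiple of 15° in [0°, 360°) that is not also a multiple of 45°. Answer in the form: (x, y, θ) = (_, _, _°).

(x, y, θ) = (5.5, 4.5, 255°)

Enumerate (i+0.5, j+0.5, θ) over the 37 free cells and 16 admissible headings. For each, cast all 4 beams and compare to the given ranges.
  (5.5, 6.5, 60°): beam 1 = 1.9319 ≠ 5.1962 ✗
  (5.5, 4.5, 60°): beam 1 = 0.5176 ≠ 5.1962 ✗
  (3.5, 7.5, 330°): beam 1 = 2.5882 ≠ 5.1962 ✗
  (5.5, 5.5, 255°): beam 1 = 4.0415 ≠ 5.1962 ✗
  (2.5, 3.5, 285°): beam 1 = 1.0000 ≠ 5.1962 ✗
  …
  (5.5, 4.5, 255°): r_1=5.1962, r_2=5.1962, r_3=0.5774, r_4=0.5774 — all match ✓
Only this pose fits every beam.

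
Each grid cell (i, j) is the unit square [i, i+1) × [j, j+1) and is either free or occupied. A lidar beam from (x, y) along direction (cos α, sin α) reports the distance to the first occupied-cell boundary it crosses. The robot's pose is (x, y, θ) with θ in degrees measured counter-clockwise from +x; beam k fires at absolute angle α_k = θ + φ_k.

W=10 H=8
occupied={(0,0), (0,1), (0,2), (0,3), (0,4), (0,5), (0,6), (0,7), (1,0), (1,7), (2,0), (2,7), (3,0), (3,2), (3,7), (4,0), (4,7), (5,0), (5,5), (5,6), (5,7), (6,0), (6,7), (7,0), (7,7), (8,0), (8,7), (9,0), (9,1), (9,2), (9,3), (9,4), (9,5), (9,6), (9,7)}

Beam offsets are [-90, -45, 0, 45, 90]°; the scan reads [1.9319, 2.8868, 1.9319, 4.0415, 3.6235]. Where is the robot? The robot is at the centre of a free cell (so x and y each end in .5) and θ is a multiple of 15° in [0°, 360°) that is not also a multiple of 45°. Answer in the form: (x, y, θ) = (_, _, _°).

(x, y, θ) = (1.5, 3.5, 345°)

The pose lattice has 45·16 = 720 candidates. Test each by forward raycasting.
  (7.5, 3.5, 300°): beam 1 = 5.0000 ≠ 1.9319 ✗
  (8.5, 2.5, 345°): beam 1 = 1.5529 ≠ 1.9319 ✗
  (6.5, 1.5, 345°): beam 1 = 0.5176 ≠ 1.9319 ✗
  (6.5, 4.5, 210°): beam 1 = 1.0000 ≠ 1.9319 ✗
  …
  (1.5, 3.5, 345°): r_1=1.9319, r_2=2.8868, r_3=1.9319, r_4=4.0415, r_5=3.6235 — all match ✓
No second candidate reproduces the full scan.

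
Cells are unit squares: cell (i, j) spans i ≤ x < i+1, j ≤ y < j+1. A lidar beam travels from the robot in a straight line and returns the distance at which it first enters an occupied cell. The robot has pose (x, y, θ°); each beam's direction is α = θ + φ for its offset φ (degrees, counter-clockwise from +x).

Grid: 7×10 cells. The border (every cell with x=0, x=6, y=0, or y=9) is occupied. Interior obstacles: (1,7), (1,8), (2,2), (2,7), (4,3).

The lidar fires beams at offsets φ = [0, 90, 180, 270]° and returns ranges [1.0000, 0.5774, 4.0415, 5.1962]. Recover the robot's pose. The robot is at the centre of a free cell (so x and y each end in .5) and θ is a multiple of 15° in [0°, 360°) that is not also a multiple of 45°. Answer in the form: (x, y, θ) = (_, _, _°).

The pose lattice has 35·16 = 560 candidates. Test each by forward raycasting.
  (3.5, 4.5, 150°): beam 1 = 2.8868 ≠ 1.0000 ✗
  (4.5, 5.5, 195°): beam 1 = 3.6235 ≠ 1.0000 ✗
  (5.5, 1.5, 15°): beam 1 = 0.5176 ≠ 1.0000 ✗
  (2.5, 8.5, 210°): beam 1 = 0.5774 ≠ 1.0000 ✗
  …
  (5.5, 5.5, 300°): r_1=1.0000, r_2=0.5774, r_3=4.0415, r_4=5.1962 — all match ✓
No second candidate reproduces the full scan.

(x, y, θ) = (5.5, 5.5, 300°)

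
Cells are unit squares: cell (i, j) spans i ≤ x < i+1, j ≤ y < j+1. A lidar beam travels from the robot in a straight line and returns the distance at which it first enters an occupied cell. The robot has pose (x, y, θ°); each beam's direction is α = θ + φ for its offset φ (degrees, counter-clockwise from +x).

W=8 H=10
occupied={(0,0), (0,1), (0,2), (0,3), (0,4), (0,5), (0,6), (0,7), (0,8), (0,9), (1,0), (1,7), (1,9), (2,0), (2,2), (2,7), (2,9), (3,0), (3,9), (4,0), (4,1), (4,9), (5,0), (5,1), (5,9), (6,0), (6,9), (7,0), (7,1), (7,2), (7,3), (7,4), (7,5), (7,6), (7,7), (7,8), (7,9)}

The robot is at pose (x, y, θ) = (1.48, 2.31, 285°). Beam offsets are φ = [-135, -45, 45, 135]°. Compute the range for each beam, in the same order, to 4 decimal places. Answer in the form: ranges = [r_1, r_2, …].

ranges = [0.5543, 0.9600, 0.6004, 7.7249]

beam 1: φ=-135°, α=150°
  dir = (cos 150°, sin 150°) = (-0.8660, 0.5000); from cell (1,2)
  next x-line at t=0.5543, next y-line at t=1.3800; Δt_x=1.1547, Δt_y=2.0000
    x: enter (0,2) at t=0.5543 ← occupied
  → r_1 = 0.5543
beam 2: φ=-45°, α=240°
  dir = (cos 240°, sin 240°) = (-0.5000, -0.8660); from cell (1,2)
  next x-line at t=0.9600, next y-line at t=0.3580; Δt_x=2.0000, Δt_y=1.1547
    y: enter (1,1) at t=0.3580
    x: enter (0,1) at t=0.9600 ← occupied
  → r_2 = 0.9600
beam 3: φ=45°, α=330°
  dir = (cos 330°, sin 330°) = (0.8660, -0.5000); from cell (1,2)
  next x-line at t=0.6004, next y-line at t=0.6200; Δt_x=1.1547, Δt_y=2.0000
    x: enter (2,2) at t=0.6004 ← occupied
  → r_3 = 0.6004
beam 4: φ=135°, α=60°
  dir = (cos 60°, sin 60°) = (0.5000, 0.8660); from cell (1,2)
  next x-line at t=1.0400, next y-line at t=0.7967; Δt_x=2.0000, Δt_y=1.1547
    y: enter (1,3) at t=0.7967
    x: enter (2,3) at t=1.0400
    y: enter (2,4) at t=1.9514
    x: enter (3,4) at t=3.0400
    y: enter (3,5) at t=3.1061
    y: enter (3,6) at t=4.2608
    x: enter (4,6) at t=5.0400
    y: enter (4,7) at t=5.4155
    y: enter (4,8) at t=6.5702
    x: enter (5,8) at t=7.0400
    y: enter (5,9) at t=7.7249 ← occupied
  → r_4 = 7.7249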